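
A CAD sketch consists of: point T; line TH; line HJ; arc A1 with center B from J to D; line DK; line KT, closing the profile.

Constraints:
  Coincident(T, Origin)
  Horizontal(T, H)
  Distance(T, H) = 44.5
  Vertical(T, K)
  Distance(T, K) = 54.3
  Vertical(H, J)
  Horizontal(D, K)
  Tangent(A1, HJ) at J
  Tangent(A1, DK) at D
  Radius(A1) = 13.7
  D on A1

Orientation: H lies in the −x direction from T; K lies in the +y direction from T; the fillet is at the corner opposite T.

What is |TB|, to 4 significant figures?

50.96

TK is vertical with |TK| = 54.3 and K on the +y side, so K = (0.000, 54.30). The virtual corner opposite T is at (-44.50, 54.30). Since A1 is tangent to HJ there, BJ ⟂ HJ and tangency of A1 to DK means the radius BD is perpendicular to DK, with radius 13.7, so the center B sits 13.7 in from both sides at B = (-30.80, 40.60). Then |TB| = |B − T| = 50.96.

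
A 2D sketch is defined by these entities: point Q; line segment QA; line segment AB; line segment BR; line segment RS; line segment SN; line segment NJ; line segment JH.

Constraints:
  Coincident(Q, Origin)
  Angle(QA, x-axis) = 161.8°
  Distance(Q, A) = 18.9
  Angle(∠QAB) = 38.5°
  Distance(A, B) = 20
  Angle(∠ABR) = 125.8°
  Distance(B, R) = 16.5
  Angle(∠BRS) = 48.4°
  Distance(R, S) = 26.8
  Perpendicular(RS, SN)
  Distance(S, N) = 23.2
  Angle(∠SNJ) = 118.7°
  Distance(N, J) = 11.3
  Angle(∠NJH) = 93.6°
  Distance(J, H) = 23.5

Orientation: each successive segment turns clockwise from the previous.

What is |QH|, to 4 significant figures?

13.70

Q is at the origin; QA runs at 161.8° with length 18.9, so A = (-17.95, 5.903). ∠QAB = 38.5° gives AB at 20.30° from the x-axis; with |AB| = 20.0, B = (0.8033, 12.84). ∠ABR = 125.8° gives BR at -33.90° from the x-axis; with |BR| = 16.5, R = (14.50, 3.639). ∠BRS = 48.4° gives RS at -165.5° from the x-axis; with |RS| = 26.8, S = (-11.45, -3.071). RS ⟂ SN, so SN runs at 104.5°; with |SN| = 23.2, N = (-17.26, 19.39). ∠SNJ = 118.7° gives NJ at 43.20° from the x-axis; with |NJ| = 11.3, J = (-9.019, 27.13). ∠NJH = 93.6° gives JH at -43.20° from the x-axis; with |JH| = 23.5, H = (8.111, 11.04). Then |QH| = |H − Q| = 13.70.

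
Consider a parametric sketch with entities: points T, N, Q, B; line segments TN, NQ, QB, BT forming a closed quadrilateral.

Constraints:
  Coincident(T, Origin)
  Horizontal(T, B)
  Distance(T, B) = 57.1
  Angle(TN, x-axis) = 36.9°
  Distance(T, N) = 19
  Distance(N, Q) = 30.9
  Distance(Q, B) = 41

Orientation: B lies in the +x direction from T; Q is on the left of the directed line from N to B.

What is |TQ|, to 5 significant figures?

49.631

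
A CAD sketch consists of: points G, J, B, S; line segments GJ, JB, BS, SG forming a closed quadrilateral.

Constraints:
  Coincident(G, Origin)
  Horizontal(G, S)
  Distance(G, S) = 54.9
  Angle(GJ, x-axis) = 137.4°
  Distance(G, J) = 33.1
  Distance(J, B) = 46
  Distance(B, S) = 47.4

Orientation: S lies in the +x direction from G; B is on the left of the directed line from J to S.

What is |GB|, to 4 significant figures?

38.51

G is at the origin; G and S share the same y with |GS| = 54.9 and S in +x, so S = (54.9, 0). GJ runs at 137.4° with |GJ| = 33.1, so J = (-24.36, 22.40). B is determined by |JB| = 46.0 and |BS| = 47.4 together: it lies at the intersection of circle(J, 46.0) and circle(S, 47.4). With |JS| = 82.37, the foot of the radical line on JS is 40.39 from J and the perpendicular offset is √(46.0² − 40.39²) = 22.01. Taking the left-of-JS solution: B = (20.49, 32.60).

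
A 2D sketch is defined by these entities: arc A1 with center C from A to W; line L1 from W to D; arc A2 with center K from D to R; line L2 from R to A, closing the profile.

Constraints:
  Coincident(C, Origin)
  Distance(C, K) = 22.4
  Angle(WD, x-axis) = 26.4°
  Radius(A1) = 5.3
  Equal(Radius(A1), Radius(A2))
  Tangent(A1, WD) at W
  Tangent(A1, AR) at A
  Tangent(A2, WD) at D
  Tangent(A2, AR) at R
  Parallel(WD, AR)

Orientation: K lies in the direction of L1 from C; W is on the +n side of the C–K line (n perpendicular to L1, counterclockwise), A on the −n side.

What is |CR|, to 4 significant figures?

23.02

The slot axis is L1's direction at 26.4°, so u = (cos 26.4°, sin 26.4°) = (0.8957, 0.4446) and n = (−sin 26.4°, cos 26.4°) = (-0.4446, 0.8957). C is at the origin and K lies 22.4 along u from C, so K = 22.4·u = (20.06, 9.960). Tangency of A1 to both parallel lines with radius 5.3 puts W and A at C ± 5.3·n: W = (-2.357, 4.747), A = (2.357, -4.747). Equal radii place D and R the same way about K: D = K + 5.3·n = (17.71, 14.71), R = K − 5.3·n = (22.42, 5.213). Then |CR| = |R − C| = 23.02.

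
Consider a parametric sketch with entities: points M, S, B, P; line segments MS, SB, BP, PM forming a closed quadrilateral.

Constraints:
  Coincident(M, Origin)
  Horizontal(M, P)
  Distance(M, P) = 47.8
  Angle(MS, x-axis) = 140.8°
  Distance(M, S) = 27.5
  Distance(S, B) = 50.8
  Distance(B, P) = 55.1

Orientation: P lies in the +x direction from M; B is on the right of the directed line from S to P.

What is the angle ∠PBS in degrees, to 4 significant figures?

84.48°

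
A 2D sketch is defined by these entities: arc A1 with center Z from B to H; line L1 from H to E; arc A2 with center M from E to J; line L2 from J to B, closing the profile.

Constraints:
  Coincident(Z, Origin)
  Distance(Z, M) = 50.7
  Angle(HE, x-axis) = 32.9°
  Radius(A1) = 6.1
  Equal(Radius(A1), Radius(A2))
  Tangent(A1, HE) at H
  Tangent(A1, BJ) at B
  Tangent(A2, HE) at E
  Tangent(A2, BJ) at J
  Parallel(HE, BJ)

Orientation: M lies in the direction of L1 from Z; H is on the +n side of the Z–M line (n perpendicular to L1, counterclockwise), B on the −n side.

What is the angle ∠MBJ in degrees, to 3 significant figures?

6.86°

Tangency of A1 to both parallel lines with radius 6.1 puts H and B at Z ± 6.1·n: H = (-3.31, 5.12), B = (3.31, -5.12). Equal radii place E and J the same way about M: E = M + 6.1·n = (39.3, 32.7), J = M − 6.1·n = (45.9, 22.4). Then cos ∠MBJ = BM·BJ / (|BM||BJ|), giving 6.86°.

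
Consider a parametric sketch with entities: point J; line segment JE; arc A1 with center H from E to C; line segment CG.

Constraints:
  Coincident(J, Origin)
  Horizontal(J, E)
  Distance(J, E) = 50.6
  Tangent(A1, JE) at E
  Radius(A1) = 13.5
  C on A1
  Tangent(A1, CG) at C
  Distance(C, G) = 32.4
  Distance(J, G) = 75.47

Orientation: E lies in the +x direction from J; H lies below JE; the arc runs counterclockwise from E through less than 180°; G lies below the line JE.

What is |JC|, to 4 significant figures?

45.01

J is at the origin; JE is horizontal with |JE| = 50.6 and E on the +x side, so E = (50.60, 0.000). Tangency of A1 to JE means the radius HE is perpendicular to JE, so H = E + (0, -13.5) = (50.60, -13.50). Since HC ⟂ CG (tangency), |HG| = √(13.5² + 32.4²) = 35.10 regardless of where C sits on A1. So G lies on both circle(J, 75.47) and circle(H, 35.10); the below-JE intersection is G = (58.48, -47.70). C is the foot of the tangent from G: C = (39.62, -21.36).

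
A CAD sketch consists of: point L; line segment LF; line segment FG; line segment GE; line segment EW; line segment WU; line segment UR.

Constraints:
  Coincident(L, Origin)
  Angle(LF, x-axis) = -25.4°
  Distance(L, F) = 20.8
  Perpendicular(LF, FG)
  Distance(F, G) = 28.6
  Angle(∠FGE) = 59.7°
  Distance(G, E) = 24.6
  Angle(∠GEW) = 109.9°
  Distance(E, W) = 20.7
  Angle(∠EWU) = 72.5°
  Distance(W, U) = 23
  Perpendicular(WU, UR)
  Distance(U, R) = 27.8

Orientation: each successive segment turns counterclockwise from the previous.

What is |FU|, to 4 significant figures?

7.171

L is at the origin; LF runs at -25.4° with length 20.8, so F = (18.79, -8.922). LF is perpendicular to FG, so FG runs at 64.60°; with |FG| = 28.6, G = (31.06, 16.91). ∠FGE = 59.7° gives GE at -175.1° from the x-axis; with |GE| = 24.6, E = (6.547, 14.81). ∠GEW = 109.9° gives EW at -105.0° from the x-axis; with |EW| = 20.7, W = (1.189, -5.182). ∠EWU = 72.5° gives WU at 2.500° from the x-axis; with |WU| = 23.0, U = (24.17, -4.179). Then |FU| = |U − F| = 7.171.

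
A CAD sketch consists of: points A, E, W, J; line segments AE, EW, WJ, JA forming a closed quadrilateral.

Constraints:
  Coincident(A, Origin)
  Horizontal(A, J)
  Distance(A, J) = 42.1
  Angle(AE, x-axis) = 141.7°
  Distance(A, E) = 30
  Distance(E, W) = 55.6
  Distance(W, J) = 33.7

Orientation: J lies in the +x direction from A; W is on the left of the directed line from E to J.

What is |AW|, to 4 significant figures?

43.95

A is at the origin; A and J share the same y with |AJ| = 42.1 and J in +x, so J = (42.1, 0). AE runs at 141.7° with |AE| = 30.0, so E = (-23.54, 18.59). W is determined by |EW| = 55.6 and |WJ| = 33.7 together: it lies at the intersection of circle(E, 55.6) and circle(J, 33.7). With |EJ| = 68.23, the foot of the radical line on EJ is 48.45 from E and the perpendicular offset is √(55.6² − 48.45²) = 27.28. Taking the left-of-EJ solution: W = (30.50, 31.64).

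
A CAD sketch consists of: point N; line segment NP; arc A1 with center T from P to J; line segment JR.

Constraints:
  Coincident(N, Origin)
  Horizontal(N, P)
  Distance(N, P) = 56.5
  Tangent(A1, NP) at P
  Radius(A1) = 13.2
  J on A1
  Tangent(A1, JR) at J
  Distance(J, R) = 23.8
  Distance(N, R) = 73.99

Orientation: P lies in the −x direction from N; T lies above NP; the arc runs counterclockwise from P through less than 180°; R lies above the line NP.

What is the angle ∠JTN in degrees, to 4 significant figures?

54.67°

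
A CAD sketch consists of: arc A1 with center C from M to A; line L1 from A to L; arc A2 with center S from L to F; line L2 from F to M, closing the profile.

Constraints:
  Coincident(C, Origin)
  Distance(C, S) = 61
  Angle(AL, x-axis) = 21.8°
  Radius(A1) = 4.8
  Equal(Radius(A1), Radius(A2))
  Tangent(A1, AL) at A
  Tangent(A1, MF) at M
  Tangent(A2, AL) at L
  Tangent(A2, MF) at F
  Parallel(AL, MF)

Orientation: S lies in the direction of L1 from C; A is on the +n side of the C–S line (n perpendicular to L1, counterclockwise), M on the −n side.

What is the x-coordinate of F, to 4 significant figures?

58.42

Tangency of A1 to both parallel lines with radius 4.8 puts A and M at C ± 4.8·n: A = (-1.783, 4.457), M = (1.783, -4.457). Equal radii place L and F the same way about S: L = S + 4.8·n = (54.86, 27.11), F = S − 4.8·n = (58.42, 18.20). So F.x = 58.42.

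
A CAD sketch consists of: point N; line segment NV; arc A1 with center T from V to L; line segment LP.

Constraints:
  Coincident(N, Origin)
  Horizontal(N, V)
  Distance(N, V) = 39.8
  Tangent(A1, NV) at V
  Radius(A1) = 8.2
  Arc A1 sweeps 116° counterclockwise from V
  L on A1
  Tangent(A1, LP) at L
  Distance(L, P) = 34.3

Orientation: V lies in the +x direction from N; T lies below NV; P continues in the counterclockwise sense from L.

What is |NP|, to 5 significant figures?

63.795

N is at the origin; N and V share the same y with |NV| = 39.8 and V on the +x side, so V = (39.800, 0.0000). A1 meets NV tangentially, so TV is at right angles to NV, so T = V + (0, -8.2) = (39.800, -8.2000). On A1, V sits at bearing 90° from T; a 116° counterclockwise sweep puts L at bearing 206°, so L = T + 8.2·(cos 206°, sin 206°) = (32.430, -11.795). A1 meets LP tangentially, so TL is at right angles to LP, so LP runs along (−sin 206°, cos 206°); with |LP| = 34.3, P = (47.466, -42.623). Then |NP| = |P − N| = 63.795.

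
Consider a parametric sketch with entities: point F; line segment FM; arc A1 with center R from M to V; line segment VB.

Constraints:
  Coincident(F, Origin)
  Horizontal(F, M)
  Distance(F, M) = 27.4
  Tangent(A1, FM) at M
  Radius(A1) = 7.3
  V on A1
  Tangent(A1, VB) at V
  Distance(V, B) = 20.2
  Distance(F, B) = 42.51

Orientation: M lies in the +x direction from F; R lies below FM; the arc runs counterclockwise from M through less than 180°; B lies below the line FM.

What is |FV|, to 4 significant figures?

23.90

F is at the origin; FM is horizontal with |FM| = 27.4 and M on the +x side, so M = (27.40, 0.000). The tangent condition forces RM to be normal to FM, so R = M + (0, -7.3) = (27.40, -7.300). Since RV ⟂ VB (tangency), |RB| = √(7.3² + 20.2²) = 21.48 regardless of where V sits on A1. So B lies on both circle(F, 42.51) and circle(R, 21.48); the below-FM intersection is B = (31.68, -28.35). V is the foot of the tangent from B: V = (21.17, -11.10).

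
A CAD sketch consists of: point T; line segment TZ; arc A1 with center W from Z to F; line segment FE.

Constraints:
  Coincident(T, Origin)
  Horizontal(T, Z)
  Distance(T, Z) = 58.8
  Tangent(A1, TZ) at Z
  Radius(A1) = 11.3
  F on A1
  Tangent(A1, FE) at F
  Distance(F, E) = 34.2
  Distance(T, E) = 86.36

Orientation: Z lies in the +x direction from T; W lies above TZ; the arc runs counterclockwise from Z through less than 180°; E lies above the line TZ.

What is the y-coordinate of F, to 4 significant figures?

9.825

Checks: |WF| = 11.30 ✓; ∠(WF, FE) = 90.00° ✓; |FE| = 34.20 ✓; |TE| = 86.36 ✓.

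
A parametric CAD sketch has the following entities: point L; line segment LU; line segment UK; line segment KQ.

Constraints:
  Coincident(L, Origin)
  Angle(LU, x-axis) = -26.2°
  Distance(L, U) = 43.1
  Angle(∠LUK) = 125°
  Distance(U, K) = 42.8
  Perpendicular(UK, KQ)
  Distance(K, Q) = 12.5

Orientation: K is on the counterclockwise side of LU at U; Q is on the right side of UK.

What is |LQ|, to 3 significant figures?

82.7

L is at the origin; LU runs at -26.2° with length 43.1, so U = 43.1·(cos -26.2°, sin -26.2°) = (38.7, -19.0). ∠LUK = 125.0°, so UK runs at -26.2° + (180° − 125.0°) = 28.8° from the x-axis; with |UK| = 42.8, K = U + 42.8·(cos 28.8°, sin 28.8°) = (76.2, 1.59). The perpendicularity gives KQ at right angles to UK; with |KQ| = 12.5 on the right of UK, Q = K + 12.5·(0.482, -0.876) = (82.2, -9.36). Then |LQ| = |Q − L| = 82.7.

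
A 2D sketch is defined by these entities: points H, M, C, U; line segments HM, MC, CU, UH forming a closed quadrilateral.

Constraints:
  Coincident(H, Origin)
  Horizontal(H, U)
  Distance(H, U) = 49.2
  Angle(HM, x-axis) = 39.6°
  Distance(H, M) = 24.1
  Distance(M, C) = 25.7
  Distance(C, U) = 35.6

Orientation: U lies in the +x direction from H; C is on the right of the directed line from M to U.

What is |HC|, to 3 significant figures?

18.1

Checks: H = (0.00, 0.00) ✓; |MC| = 25.70 ✓; |CU| = 35.60 ✓.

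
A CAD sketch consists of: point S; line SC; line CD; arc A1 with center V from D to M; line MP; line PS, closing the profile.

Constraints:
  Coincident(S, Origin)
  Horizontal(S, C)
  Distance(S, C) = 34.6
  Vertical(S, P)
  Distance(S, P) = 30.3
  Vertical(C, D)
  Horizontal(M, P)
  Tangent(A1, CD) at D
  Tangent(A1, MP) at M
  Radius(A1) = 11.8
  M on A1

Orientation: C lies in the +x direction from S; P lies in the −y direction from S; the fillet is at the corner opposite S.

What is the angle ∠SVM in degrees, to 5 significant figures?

129.06°

S is at the origin; SC is horizontal with |SC| = 34.6 and C on the +x side, so C = (34.600, 0.0000). SP is vertical with |SP| = 30.3 and P on the −y side, so P = (0.0000, -30.300). The virtual corner opposite S is at (34.600, -30.300). A1 meets CD tangentially, so VD is at right angles to CD and A1 meets MP tangentially, so VM is at right angles to MP, with radius 11.8, so the center V sits 11.8 in from both sides at V = (22.800, -18.500). That places the tangent points at D = (34.600, -18.500) on CD and M = (22.800, -30.300) on MP. Then cos ∠SVM = VS·VM / (|VS||VM|), giving 129.06°.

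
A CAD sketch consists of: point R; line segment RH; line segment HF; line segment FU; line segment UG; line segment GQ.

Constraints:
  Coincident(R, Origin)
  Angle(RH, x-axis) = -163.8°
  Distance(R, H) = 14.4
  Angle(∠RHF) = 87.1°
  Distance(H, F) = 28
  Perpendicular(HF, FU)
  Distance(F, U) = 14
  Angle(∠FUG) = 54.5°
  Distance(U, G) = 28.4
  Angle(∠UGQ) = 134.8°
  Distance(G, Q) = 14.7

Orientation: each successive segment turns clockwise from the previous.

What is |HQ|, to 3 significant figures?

17.2

∠FUG = 54.5° gives UG at -112° from the x-axis; with |UG| = 28.4, G = (-17.4, 0.158). ∠UGQ = 134.8° gives GQ at -157° from the x-axis; with |GQ| = 14.7, Q = (-30.9, -5.49). Then |HQ| = |Q − H| = 17.2.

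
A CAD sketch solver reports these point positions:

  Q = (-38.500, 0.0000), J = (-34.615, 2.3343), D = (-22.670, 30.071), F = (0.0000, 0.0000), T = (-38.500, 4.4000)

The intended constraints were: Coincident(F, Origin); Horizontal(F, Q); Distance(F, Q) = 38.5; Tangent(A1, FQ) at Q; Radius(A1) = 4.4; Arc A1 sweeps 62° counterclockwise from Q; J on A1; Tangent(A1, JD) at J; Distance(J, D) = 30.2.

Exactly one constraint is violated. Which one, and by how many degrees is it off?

Tangent(A1, JD) at J — off by 4.70°.

F = (0.00, 0.00) ✓; F.y = 0.00, Q.y = 0.00 ✓; |FQ| = 38.50 ✓; ∠(TQ, QF) = 90.00° ✓; |TQ| = 4.400 ✓; bearing(T→J) − bearing(T→Q) = 62.00° ✓; |TJ| = 4.400 ✓; ∠(TJ, JD) = 85.30° ✗; |JD| = 30.20 ✓.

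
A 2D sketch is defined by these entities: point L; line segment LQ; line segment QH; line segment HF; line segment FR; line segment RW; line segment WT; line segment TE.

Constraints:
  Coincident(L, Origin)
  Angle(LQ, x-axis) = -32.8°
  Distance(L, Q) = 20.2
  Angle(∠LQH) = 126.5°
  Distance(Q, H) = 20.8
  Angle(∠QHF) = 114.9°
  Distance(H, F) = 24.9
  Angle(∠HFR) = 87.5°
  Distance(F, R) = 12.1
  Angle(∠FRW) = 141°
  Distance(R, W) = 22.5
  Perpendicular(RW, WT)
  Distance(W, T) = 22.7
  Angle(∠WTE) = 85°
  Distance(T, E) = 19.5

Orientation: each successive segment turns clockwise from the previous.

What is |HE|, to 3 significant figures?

6.62

L is at the origin; LQ runs at -32.8° with length 20.2, so Q = (17.0, -10.9). ∠LQH = 126.5° gives QH at -86.3° from the x-axis; with |QH| = 20.8, H = (18.3, -31.7). ∠QHF = 114.9° gives HF at -151° from the x-axis; with |HF| = 24.9, F = (-3.54, -43.6). ∠HFR = 87.5° gives FR at 116° from the x-axis; with |FR| = 12.1, R = (-8.86, -32.8). ∠FRW = 141.0° gives RW at 77.1° from the x-axis; with |RW| = 22.5, W = (-3.84, -10.8). RW is perpendicular to WT, so WT runs at -12.9°; with |WT| = 22.7, T = (18.3, -15.9). ∠WTE = 85.0° gives TE at -108° from the x-axis; with |TE| = 19.5, E = (12.3, -34.4). Then |HE| = |E − H| = 6.62.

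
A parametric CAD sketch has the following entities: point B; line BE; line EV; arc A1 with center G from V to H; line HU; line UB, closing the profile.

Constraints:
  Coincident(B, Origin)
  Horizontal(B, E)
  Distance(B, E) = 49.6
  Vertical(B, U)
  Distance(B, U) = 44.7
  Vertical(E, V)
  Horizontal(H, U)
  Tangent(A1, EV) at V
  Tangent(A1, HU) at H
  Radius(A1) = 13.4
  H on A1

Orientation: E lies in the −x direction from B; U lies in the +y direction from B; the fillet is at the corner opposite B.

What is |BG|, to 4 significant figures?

47.86

B is at the origin; BE is horizontal with |BE| = 49.6 and E on the −x side, so E = (-49.60, 0.000). B and U share the same x with |BU| = 44.7 and U on the +y side, so U = (0.000, 44.70). The virtual corner opposite B is at (-49.60, 44.70). The tangent condition forces GV to be normal to EV and tangency of A1 to HU means the radius GH is perpendicular to HU, with radius 13.4, so the center G sits 13.4 in from both sides at G = (-36.20, 31.30). Then |BG| = |G − B| = 47.86.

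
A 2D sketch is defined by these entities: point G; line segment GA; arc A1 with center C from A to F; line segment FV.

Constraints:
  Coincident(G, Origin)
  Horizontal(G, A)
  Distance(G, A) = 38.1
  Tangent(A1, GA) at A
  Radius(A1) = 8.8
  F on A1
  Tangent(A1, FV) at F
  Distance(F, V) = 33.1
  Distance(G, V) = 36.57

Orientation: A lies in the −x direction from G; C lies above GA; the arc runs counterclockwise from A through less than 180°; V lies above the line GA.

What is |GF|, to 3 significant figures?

30.7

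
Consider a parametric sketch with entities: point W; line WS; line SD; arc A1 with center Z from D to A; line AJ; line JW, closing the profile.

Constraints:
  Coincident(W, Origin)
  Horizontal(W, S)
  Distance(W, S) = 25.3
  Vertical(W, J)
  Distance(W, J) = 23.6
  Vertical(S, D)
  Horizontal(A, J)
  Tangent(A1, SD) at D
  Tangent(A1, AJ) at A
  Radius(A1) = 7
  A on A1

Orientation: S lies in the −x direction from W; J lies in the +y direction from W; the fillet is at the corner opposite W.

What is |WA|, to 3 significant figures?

29.9

The virtual corner opposite W is at (-25.3, 23.6). Since A1 is tangent to SD there, ZD ⟂ SD and since A1 is tangent to AJ there, ZA ⟂ AJ, with radius 7.0, so the center Z sits 7.0 in from both sides at Z = (-18.3, 16.6). That places the tangent points at D = (-25.3, 16.6) on SD and A = (-18.3, 23.6) on AJ. Then |WA| = |A − W| = 29.9.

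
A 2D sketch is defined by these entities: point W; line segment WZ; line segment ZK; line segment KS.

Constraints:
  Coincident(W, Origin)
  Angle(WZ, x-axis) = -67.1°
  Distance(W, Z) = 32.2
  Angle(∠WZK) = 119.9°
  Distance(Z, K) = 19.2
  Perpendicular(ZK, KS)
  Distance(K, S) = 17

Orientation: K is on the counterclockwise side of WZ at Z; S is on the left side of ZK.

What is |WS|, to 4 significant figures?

36.90

W is at the origin; WZ runs at -67.1° with length 32.2, so Z = 32.2·(cos -67.1°, sin -67.1°) = (12.53, -29.66). ∠WZK = 119.9°, so ZK runs at -67.1° + (180° − 119.9°) = -7.000° from the x-axis; with |ZK| = 19.2, K = Z + 19.2·(cos -7.000°, sin -7.000°) = (31.59, -32.00). ZK ⟂ KS; with |KS| = 17.0 on the left of ZK, S = K + 17.0·(0.1219, 0.9925) = (33.66, -15.13). Then |WS| = |S − W| = 36.90.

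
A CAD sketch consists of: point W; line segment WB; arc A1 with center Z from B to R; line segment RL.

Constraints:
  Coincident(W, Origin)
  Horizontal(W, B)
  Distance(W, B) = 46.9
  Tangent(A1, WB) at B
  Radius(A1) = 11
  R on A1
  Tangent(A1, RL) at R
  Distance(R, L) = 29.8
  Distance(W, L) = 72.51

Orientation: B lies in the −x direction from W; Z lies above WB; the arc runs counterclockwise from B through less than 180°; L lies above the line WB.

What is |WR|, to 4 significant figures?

43.60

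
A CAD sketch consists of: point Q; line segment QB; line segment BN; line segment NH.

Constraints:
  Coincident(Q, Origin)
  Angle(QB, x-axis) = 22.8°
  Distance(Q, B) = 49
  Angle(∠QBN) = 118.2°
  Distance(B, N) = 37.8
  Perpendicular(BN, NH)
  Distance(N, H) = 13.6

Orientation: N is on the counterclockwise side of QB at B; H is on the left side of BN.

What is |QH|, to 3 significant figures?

67.8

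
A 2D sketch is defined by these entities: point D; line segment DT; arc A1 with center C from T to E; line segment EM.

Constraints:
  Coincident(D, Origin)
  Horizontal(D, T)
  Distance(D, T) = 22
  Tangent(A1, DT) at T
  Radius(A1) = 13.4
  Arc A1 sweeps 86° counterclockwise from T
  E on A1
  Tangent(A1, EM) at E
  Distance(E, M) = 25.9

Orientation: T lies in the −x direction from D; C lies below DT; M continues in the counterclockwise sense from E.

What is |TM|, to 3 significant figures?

41.2

D is at the origin; DT is horizontal with |DT| = 22.0 and T on the −x side, so T = (-22.0, 0.00). The tangent condition forces CT to be normal to DT, so C = T + (0, -13.4) = (-22.0, -13.4). On A1, T sits at bearing 90° from C; an 86° counterclockwise sweep puts E at bearing 176°, so E = C + 13.4·(cos 176°, sin 176°) = (-35.4, -12.5). Since A1 is tangent to EM there, CE ⟂ EM, so EM runs along (−sin 176°, cos 176°); with |EM| = 25.9, M = (-37.2, -38.3). Then |TM| = |M − T| = 41.2.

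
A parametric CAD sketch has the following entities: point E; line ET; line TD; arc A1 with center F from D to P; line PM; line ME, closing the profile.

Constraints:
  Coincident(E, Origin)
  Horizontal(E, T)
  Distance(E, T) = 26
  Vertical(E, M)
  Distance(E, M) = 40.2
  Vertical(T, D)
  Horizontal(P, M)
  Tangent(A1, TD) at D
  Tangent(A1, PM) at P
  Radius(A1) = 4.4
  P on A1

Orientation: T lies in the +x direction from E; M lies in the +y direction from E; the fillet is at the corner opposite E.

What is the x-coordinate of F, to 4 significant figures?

21.60

E is at the origin; E and T share the same y with |ET| = 26.0 and T on the +x side, so T = (26.00, 0.000). EM is vertical with |EM| = 40.2 and M on the +y side, so M = (0.000, 40.20). The virtual corner opposite E is at (26.00, 40.20). The tangent condition forces FD to be normal to TD and the tangent condition forces FP to be normal to PM, with radius 4.4, so the center F sits 4.4 in from both sides at F = (21.60, 35.80). So F.x = 21.60.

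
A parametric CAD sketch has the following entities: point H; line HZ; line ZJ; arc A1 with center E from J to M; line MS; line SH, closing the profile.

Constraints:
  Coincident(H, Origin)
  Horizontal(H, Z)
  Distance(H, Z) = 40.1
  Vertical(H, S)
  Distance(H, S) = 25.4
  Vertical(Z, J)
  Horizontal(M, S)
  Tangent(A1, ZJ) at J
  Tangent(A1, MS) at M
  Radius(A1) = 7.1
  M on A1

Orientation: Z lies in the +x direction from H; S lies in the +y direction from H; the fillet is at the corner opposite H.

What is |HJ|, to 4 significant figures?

44.08

H is at the origin; HZ is horizontal with |HZ| = 40.1 and Z on the +x side, so Z = (40.10, 0.000). H and S share the same x with |HS| = 25.4 and S on the +y side, so S = (0.000, 25.40). The virtual corner opposite H is at (40.10, 25.40). Since A1 is tangent to ZJ there, EJ ⟂ ZJ and since A1 is tangent to MS there, EM ⟂ MS, with radius 7.1, so the center E sits 7.1 in from both sides at E = (33.00, 18.30). That places the tangent points at J = (40.10, 18.30) on ZJ and M = (33.00, 25.40) on MS. Then |HJ| = |J − H| = 44.08.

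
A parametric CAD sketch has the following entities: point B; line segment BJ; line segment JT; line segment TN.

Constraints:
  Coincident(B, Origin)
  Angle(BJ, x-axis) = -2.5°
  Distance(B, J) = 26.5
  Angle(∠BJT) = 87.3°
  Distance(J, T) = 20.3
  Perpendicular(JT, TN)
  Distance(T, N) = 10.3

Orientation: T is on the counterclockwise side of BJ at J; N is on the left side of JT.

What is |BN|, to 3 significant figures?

25.0

B is at the origin; BJ runs at -2.5° with length 26.5, so J = 26.5·(cos -2.5°, sin -2.5°) = (26.5, -1.16). ∠BJT = 87.3°, so JT runs at -2.5° + (180° − 87.3°) = 90.2° from the x-axis; with |JT| = 20.3, T = J + 20.3·(cos 90.2°, sin 90.2°) = (26.4, 19.1). The perpendicularity gives TN at right angles to JT; with |TN| = 10.3 on the left of JT, N = T + 10.3·(-1.00, -0.00349) = (16.1, 19.1). Then |BN| = |N − B| = 25.0.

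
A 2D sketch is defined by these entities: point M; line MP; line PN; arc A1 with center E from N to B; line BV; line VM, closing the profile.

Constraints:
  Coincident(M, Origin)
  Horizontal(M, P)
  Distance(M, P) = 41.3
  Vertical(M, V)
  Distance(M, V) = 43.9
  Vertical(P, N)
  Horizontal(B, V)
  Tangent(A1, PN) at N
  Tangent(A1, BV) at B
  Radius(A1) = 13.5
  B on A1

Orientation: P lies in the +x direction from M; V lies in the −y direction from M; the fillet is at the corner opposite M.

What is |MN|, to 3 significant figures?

51.3

M is at the origin; M and P share the same y with |MP| = 41.3 and P on the +x side, so P = (41.3, 0.00). M and V share the same x with |MV| = 43.9 and V on the −y side, so V = (0.00, -43.9). The virtual corner opposite M is at (41.3, -43.9). Since A1 is tangent to PN there, EN ⟂ PN and tangency of A1 to BV means the radius EB is perpendicular to BV, with radius 13.5, so the center E sits 13.5 in from both sides at E = (27.8, -30.4). That places the tangent points at N = (41.3, -30.4) on PN and B = (27.8, -43.9) on BV. Then |MN| = |N − M| = 51.3.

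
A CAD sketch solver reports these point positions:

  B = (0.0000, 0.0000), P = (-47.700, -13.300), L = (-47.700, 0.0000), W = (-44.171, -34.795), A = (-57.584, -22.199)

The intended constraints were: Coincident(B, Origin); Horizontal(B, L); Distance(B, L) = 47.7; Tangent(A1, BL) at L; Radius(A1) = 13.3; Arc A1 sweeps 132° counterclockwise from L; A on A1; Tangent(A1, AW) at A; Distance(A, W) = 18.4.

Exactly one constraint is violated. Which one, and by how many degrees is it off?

Tangent(A1, AW) at A — off by 4.80°.

B = (0.00, 0.00) ✓; B.y = 0.00, L.y = 0.00 ✓; |BL| = 47.70 ✓; ∠(PL, LB) = 90.00° ✓; |PL| = 13.30 ✓; bearing(P→A) − bearing(P→L) = 132.0° ✓; |PA| = 13.30 ✓; ∠(PA, AW) = 85.20° ✗; |AW| = 18.40 ✓.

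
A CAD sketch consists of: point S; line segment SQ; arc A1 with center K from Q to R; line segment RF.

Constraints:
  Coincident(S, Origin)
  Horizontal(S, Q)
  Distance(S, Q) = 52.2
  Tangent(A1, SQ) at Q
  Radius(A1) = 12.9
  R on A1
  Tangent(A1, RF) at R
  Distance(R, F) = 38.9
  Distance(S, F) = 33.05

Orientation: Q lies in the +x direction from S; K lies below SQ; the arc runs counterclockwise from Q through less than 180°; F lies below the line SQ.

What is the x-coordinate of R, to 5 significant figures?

43.510

S is at the origin; S and Q share the same y with |SQ| = 52.2 and Q on the +x side, so Q = (52.200, 0.0000). The tangent condition forces KQ to be normal to SQ, so K = Q + (0, -12.9) = (52.200, -12.900). Since KR ⟂ RF (tangency), |KF| = √(12.9² + 38.9²) = 40.983 regardless of where R sits on A1. So F lies on both circle(S, 33.05) and circle(K, 40.983); the below-SQ intersection is F = (14.761, -29.571). R is the foot of the tangent from F: R = (43.510, -3.3661).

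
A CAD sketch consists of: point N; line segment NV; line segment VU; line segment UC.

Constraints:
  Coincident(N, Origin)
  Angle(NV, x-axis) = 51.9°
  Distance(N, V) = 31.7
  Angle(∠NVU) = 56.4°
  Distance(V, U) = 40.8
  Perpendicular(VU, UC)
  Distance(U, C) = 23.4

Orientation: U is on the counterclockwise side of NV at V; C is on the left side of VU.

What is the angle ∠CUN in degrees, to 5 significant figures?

41.375°

∠NVU = 56.4°, so VU runs at 51.9° + (180° − 56.4°) = 175.50° from the x-axis; with |VU| = 40.8, U = V + 40.8·(cos 175.50°, sin 175.50°) = (-21.114, 28.147). VU is perpendicular to UC; with |UC| = 23.4 on the left of VU, C = U + 23.4·(-0.078459, -0.99692) = (-22.950, 4.8191). Then cos ∠CUN = UC·UN / (|UC||UN|), giving 41.375°.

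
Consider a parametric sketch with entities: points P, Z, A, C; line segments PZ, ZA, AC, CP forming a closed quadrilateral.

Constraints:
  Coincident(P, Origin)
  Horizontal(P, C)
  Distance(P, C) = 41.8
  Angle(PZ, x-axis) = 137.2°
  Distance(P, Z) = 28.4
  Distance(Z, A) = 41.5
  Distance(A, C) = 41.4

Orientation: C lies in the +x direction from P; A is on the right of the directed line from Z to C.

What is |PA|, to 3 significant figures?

14.9

P is at the origin; PC is horizontal with |PC| = 41.8 and C in +x, so C = (41.8, 0). PZ runs at 137.2° with |PZ| = 28.4, so Z = (-20.8, 19.3). A is determined by |ZA| = 41.5 and |AC| = 41.4 together: it lies at the intersection of circle(Z, 41.5) and circle(C, 41.4). With |ZC| = 65.5, the foot of the radical line on ZC is 32.8 from Z and the perpendicular offset is √(41.5² − 32.8²) = 25.4. Taking the right-of-ZC solution: A = (3.07, -14.6).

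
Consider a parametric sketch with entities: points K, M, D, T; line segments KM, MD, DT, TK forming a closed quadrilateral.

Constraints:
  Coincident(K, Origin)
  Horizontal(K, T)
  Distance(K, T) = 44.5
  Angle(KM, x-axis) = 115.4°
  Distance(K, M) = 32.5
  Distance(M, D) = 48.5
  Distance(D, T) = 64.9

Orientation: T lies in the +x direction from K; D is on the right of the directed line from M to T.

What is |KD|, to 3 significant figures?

25.9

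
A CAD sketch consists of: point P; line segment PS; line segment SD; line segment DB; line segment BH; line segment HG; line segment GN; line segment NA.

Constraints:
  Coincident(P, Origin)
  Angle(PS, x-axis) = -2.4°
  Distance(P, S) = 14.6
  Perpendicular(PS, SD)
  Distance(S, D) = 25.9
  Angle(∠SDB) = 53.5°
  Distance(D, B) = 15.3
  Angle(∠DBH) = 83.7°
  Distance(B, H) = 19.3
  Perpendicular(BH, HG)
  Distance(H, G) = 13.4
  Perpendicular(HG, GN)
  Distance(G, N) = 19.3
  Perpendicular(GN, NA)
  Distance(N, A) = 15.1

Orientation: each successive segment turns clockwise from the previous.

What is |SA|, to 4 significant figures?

20.69

HG ⟂ GN, so GN runs at -135.2°; with |GN| = 19.3, N = (11.04, -26.39). GN ⟂ NA, so NA runs at 134.8°; with |NA| = 15.1, A = (0.3976, -15.67). Then |SA| = |A − S| = 20.69.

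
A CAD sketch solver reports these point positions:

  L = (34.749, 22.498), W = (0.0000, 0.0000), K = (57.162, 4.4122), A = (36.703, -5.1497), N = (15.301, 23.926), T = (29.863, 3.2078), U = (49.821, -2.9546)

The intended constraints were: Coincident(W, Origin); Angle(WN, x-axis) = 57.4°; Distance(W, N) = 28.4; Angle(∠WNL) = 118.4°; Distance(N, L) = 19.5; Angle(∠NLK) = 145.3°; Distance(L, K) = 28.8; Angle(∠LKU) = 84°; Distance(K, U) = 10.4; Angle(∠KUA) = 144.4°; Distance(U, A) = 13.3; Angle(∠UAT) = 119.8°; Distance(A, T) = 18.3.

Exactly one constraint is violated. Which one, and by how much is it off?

Distance(A, T) = 18.3 — off by 7.50.

W = (0.00, 0.00) ✓; WN at 57.40° ✓; |WN| = 28.40 ✓; ∠WNL = 118.4° ✓; |NL| = 19.50 ✓; ∠NLK = 145.3° ✓; |LK| = 28.80 ✓; ∠LKU = 84.00° ✓; |KU| = 10.40 ✓; ∠KUA = 144.4° ✓; |UA| = 13.30 ✓; ∠UAT = 119.8° ✓; |AT| = 10.80 ✗.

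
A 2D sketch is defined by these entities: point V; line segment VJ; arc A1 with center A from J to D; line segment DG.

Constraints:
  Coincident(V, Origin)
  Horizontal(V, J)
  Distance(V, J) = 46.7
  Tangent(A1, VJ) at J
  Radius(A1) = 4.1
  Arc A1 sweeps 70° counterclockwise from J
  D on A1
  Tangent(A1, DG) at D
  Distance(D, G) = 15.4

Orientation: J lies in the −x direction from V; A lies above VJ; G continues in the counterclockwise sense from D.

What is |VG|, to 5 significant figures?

41.316

On A1, J sits at bearing -90° from A; a 70° counterclockwise sweep puts D at bearing -20°, so D = A + 4.1·(cos -20°, sin -20°) = (-42.847, 2.6977). A1 meets DG tangentially, so AD is at right angles to DG, so DG runs along (−sin -20°, cos -20°); with |DG| = 15.4, G = (-37.580, 17.169). Then |VG| = |G − V| = 41.316.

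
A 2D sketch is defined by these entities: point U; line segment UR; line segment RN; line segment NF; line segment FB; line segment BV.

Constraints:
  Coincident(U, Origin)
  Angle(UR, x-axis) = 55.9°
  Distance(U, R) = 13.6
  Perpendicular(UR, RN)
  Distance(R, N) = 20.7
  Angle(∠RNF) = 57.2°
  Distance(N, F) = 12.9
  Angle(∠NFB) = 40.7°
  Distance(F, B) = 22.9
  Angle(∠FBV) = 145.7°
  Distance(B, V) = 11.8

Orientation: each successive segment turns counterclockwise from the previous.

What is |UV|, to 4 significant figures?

39.33

U is at the origin; UR runs at 55.9° with length 13.6, so R = (7.625, 11.26). The perpendicularity gives RN at right angles to UR, so RN runs at 145.9°; with |RN| = 20.7, N = (-9.516, 22.87). ∠RNF = 57.2° gives NF at -91.30° from the x-axis; with |NF| = 12.9, F = (-9.809, 9.970). ∠NFB = 40.7° gives FB at 48.00° from the x-axis; with |FB| = 22.9, B = (5.514, 26.99). ∠FBV = 145.7° gives BV at 82.30° from the x-axis; with |BV| = 11.8, V = (7.095, 38.68). Then |UV| = |V − U| = 39.33.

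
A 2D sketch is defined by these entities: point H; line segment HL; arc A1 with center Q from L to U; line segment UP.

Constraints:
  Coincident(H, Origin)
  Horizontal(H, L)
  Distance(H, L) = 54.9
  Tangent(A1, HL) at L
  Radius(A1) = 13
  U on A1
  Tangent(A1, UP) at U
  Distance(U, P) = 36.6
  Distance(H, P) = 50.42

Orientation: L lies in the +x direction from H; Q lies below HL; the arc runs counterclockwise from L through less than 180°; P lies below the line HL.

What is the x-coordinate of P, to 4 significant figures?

28.56

H is at the origin; H and L share the same y with |HL| = 54.9 and L on the +x side, so L = (54.90, 0.000). Tangency of A1 to HL means the radius QL is perpendicular to HL, so Q = L + (0, -13) = (54.90, -13.00). Since QU ⟂ UP (tangency), |QP| = √(13.0² + 36.6²) = 38.84 regardless of where U sits on A1. So P lies on both circle(H, 50.42) and circle(Q, 38.84); the below-HL intersection is P = (28.56, -41.55). U is the foot of the tangent from P: U = (42.95, -7.892).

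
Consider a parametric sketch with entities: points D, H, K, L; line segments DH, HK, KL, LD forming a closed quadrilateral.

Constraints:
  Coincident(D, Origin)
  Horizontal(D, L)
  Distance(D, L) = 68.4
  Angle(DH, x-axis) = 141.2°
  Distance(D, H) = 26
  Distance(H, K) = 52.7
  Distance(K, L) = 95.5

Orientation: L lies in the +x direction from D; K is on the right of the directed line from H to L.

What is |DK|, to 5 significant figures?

41.485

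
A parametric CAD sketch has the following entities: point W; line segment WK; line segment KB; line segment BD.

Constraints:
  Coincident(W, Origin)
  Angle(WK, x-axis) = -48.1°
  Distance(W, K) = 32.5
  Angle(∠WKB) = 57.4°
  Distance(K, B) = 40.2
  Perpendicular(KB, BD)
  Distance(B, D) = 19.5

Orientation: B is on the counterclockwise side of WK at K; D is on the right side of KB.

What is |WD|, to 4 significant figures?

52.08

W is at the origin; WK runs at -48.1° with length 32.5, so K = 32.5·(cos -48.1°, sin -48.1°) = (21.70, -24.19). ∠WKB = 57.4°, so KB runs at -48.1° + (180° − 57.4°) = 74.50° from the x-axis; with |KB| = 40.2, B = K + 40.2·(cos 74.50°, sin 74.50°) = (32.45, 14.55). KB is perpendicular to BD; with |BD| = 19.5 on the right of KB, D = B + 19.5·(0.9636, -0.2672) = (51.24, 9.337). Then |WD| = |D − W| = 52.08.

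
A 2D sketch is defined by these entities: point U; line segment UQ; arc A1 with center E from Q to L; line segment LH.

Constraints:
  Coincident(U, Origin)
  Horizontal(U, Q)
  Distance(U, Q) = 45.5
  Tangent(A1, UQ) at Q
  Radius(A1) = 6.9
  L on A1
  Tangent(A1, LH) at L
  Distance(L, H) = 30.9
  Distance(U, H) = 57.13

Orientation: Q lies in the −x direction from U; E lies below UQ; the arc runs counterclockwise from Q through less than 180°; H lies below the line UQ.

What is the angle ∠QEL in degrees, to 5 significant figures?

108.39°

Checks: U.y = 0.00, Q.y = 0.00 ✓; |EL| = 6.900 ✓; ∠(EL, LH) = 90.00° ✓; |LH| = 30.90 ✓; |UH| = 57.13 ✓.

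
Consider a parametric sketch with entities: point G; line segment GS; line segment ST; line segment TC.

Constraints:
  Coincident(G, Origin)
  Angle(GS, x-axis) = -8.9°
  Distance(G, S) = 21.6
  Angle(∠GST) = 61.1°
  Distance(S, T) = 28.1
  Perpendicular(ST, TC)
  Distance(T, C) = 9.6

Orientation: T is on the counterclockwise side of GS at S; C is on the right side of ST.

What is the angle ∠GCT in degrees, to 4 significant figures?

31.78°

∠GST = 61.1°, so ST runs at -8.9° + (180° − 61.1°) = 110.0° from the x-axis; with |ST| = 28.1, T = S + 28.1·(cos 110.0°, sin 110.0°) = (11.73, 23.06). The perpendicularity gives TC at right angles to ST; with |TC| = 9.6 on the right of ST, C = T + 9.6·(0.9397, 0.3420) = (20.75, 26.35). Then cos ∠GCT = CG·CT / (|CG||CT|), giving 31.78°.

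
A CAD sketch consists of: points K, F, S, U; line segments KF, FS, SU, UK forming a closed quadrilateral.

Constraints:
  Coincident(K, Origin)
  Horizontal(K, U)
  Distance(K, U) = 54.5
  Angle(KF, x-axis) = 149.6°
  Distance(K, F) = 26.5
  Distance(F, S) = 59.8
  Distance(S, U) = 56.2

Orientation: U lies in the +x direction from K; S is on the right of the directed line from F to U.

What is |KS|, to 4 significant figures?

37.47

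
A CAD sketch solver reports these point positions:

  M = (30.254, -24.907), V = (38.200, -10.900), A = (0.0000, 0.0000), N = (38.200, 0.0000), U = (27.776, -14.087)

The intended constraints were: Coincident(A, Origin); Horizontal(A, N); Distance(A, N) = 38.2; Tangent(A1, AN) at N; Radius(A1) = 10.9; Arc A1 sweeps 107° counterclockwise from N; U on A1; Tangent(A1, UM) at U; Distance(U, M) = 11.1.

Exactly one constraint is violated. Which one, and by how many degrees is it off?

Tangent(A1, UM) at U — off by 4.10°.

A = (0.00, 0.00) ✓; A.y = 0.00, N.y = 0.00 ✓; |AN| = 38.20 ✓; ∠(VN, NA) = 90.00° ✓; |VN| = 10.90 ✓; bearing(V→U) − bearing(V→N) = 107.0° ✓; |VU| = 10.90 ✓; ∠(VU, UM) = 94.10° ✗; |UM| = 11.10 ✓.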